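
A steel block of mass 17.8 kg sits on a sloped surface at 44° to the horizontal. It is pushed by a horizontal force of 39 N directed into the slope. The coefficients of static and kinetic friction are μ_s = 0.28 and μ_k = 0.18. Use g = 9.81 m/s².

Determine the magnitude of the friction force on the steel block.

f ≈ 27.5 N (up the incline)

The horizontal push has a component P sin θ into the surface, so N = m g cos θ + P sin θ = 125.6 + 27.09 = 152.7 N.
Parallel to the incline: P cos θ − m g sin θ = 28.05 − 121.3 = -93.25 N; the friction needed to balance this is 93.25 N acting up the slope.
The limit of static friction is μ_s N = 42.76 N.
|f_req| = 93.25 > 42.76 N → the steel block slides down the incline; f = μ_k N = 0.18 × 152.7 = 27.5 N.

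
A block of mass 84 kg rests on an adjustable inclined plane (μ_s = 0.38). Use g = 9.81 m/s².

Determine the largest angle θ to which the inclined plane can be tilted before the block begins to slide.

θ_max ≈ 20.8°

At the slip threshold, m g sin θ = μ_s · m g cos θ, so tan θ = μ_s.
θ_max = arctan(0.38) = 20.8°.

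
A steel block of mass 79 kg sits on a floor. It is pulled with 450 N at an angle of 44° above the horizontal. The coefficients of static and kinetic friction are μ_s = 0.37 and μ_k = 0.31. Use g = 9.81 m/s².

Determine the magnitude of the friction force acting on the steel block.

Vertical equilibrium gives N = m g − P sin α = 462.4 N.
For equilibrium, f = P cos α = 450×cos 44° = 323.7 N.
The static-friction limit is μ_s N = 171.1 N.
323.7 > 171.1 N → the steel block slides; f = μ_k N = 0.31×462.4 = 143 N.

f ≈ 143 N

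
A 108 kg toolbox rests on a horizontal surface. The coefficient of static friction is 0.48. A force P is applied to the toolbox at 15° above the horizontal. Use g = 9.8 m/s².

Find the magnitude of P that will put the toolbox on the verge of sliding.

N = m g − P sin α (the pull lifts the toolbox).
At impending slip, P cos α = μ_s N = μ_s (m g − P sin α).
Solving: P (cos α + μ_s sin α) = μ_s m g → P = 0.48×1060/(cos 15° + 0.48 sin 15°) = 508/1.09 = 466 N.

P ≈ 466 N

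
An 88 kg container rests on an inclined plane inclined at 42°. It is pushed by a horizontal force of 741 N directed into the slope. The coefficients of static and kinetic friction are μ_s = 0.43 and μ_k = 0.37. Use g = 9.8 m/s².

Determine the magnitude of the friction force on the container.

f ≈ 26.4 N (up the incline)

Resolve perpendicular to the incline: N = m g cos θ + P sin θ = 88×9.8×cos 42° + 741×sin 42° = 1137 N.
Parallel to the incline: P cos θ − m g sin θ = 550.7 − 577.1 = -26.39 N; the friction needed to balance this is 26.39 N acting up the slope.
The limit of static friction is μ_s N = 488.8 N.
Since 26.39 N is within the 488.8 N limit, the container stays put and friction is exactly 26.4 N.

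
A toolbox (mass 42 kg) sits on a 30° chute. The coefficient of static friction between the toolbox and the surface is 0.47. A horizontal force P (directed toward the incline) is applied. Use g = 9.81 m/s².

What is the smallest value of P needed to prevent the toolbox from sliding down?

The toolbox tends to slide down (tan θ > μ_s), so at the point of impending slip friction acts up-slope at its limit: f = μ_s N.
Perpendicular to the incline: N = m g cos θ + P sin θ.
Along the incline: P cos θ + μ_s N = m g sin θ, i.e. P cos θ + μ_s (m g cos θ + P sin θ) = m g sin θ.
Solving, P (cos θ + μ_s sin θ) = m g (sin θ − μ_s cos θ), so P = 412×0.09297/1.101 = 34.8 N.

P_min ≈ 34.8 N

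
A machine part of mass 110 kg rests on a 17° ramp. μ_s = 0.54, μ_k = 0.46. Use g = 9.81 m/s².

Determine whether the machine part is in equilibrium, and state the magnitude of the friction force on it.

N = m g cos θ = 1030 N.
Down-slope weight component: m g sin θ = 315 N.
μ_s N = 557 N.
315 ≤ 557 N, so it stays put; friction = 315 N.

f ≈ 315 N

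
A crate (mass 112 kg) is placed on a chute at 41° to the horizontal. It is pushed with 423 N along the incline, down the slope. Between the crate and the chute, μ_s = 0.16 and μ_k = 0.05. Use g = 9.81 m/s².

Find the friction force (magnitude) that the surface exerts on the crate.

Perpendicular to the surface, N = m g cos θ = 112·9.81·cos 41° = 829.2 N.
Parallel to the incline, ΣF = 0 gives f = m g sin θ + P = 720.8 + 423 = 1144 N (up-slope positive).
Static friction can supply at most μ_s N = 132.7 N.
|1144| exceeds 132.7 N, so the crate slips down-slope; friction is kinetic, f = μ_k N = 0.05×829.2 = 41.5 N.

f ≈ 41.5 N (up the incline)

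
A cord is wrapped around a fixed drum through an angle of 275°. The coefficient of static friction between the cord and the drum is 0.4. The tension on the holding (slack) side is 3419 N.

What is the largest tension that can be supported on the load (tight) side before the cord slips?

T_max ≈ 23300 N

At impending slip the capstan equation gives T₂/T₁ = e^{μβ} with β in radians.
β = 275° × π/180 = 4.8 rad.
e^{μβ} = e^{0.4×4.8} = 6.82.
T₂ = T₁ · e^{μβ} = 3419 × 6.82 = 23300 N.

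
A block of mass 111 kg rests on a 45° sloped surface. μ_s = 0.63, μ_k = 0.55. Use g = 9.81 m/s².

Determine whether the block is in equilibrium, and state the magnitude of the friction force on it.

N = m g cos θ = 770 N.
Down-slope weight component: m g sin θ = 770 N.
μ_s N = 485 N.
770 > 485 N, so it slides; kinetic friction f = μ_k N = 0.55×770 = 423 N.

f ≈ 423 N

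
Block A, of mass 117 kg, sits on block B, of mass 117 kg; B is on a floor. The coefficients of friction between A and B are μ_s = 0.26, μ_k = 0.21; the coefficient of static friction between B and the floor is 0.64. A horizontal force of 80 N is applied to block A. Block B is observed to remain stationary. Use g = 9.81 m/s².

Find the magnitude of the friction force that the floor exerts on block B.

f ≈ 80 N

The normal force B exerts on A is simply A's weight, N₁ = 1148 N.
So the A–B interface can sustain at most μ_s N₁ = 298.4 N of static friction.
Since P = 80 N ≤ 298.4 N, A does not slip on B; friction on A equals P = 80 N.
By Newton's third law B feels 80 N forward from A. With B stationary, the floor's static friction on B balances it: f₂ = 80 N (well within μ_s(m_A+m_B)g = 1469 N).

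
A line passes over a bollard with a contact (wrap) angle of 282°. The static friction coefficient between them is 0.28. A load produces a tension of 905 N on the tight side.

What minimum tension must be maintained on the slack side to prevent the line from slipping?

Capstan equation at impending slip: T_tight/T_slack = e^{μβ}.
β = 282° = 4.922 rad; e^{μβ} = e^{0.28×4.922} = 3.967.
T_slack = T_tight / e^{μβ} = 905 / 3.967 = 228 N.

T_min ≈ 228 N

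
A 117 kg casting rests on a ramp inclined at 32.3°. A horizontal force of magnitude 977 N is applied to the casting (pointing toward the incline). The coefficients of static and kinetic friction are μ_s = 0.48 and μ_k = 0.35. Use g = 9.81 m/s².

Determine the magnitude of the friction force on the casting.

f ≈ 213 N (down the incline)

Normal direction: N = m g cos θ + P sin θ = 1492 N.
Parallel to the incline: P cos θ − m g sin θ = 825.8 − 613.3 = 212.5 N; the friction needed to balance this is 212.5 N acting down the slope.
The limit of static friction is μ_s N = 716.3 N.
Since 212.5 N is within the 716.3 N limit, the casting stays put and friction is exactly 213 N.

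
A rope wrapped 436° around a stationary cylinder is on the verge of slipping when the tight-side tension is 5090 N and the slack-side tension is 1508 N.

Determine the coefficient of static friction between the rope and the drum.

T₂/T₁ = e^{μβ} → μ = ln(T₂/T₁)/β.
β = 436° = 7.61 rad.
μ = ln(5090/1508)/7.61 = ln(3.375)/7.61 = 0.16.

μ ≈ 0.16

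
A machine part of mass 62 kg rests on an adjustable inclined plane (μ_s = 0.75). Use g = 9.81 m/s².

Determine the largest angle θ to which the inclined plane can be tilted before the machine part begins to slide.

θ_max ≈ 36.9°

At the slip threshold, m g sin θ = μ_s · m g cos θ, so tan θ = μ_s.
θ_max = arctan(0.75) = 36.9°.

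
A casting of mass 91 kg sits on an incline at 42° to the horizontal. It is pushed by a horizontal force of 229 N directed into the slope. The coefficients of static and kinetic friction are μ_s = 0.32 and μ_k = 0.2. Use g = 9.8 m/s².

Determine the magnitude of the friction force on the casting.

f ≈ 163 N (up the incline)

Normal direction: N = m g cos θ + P sin θ = 816 N.
Along the incline, the net driving force (taking up-slope positive) is P cos θ − m g sin θ = 170.2 − 596.7 = -426.6 N, so equilibrium requires friction f = 426.6 N (up-slope).
The limit of static friction is μ_s N = 261.1 N.
|f_req| = 426.6 > 261.1 N → the casting slides down the incline; f = μ_k N = 0.2 × 816 = 163 N.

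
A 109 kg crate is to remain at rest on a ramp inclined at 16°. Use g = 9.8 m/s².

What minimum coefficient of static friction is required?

μ_s,min ≈ 0.287

At the slip threshold m g sin θ = μ_s m g cos θ, so μ_s,min = tan θ.
μ_s,min = tan 16° = 0.287.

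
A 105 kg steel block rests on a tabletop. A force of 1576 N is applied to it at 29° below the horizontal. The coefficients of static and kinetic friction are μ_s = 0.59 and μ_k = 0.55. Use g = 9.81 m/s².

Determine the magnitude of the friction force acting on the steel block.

The vertical component of P adds to the normal force: N = m g + P sin α = 1030 + 764.1 = 1794 N.
The horizontal driving force is P cos α = 1378 N, so equilibrium needs friction f = 1378 N.
The static-friction limit is μ_s N = 1059 N.
1378 > 1059 N → the steel block slides; f = μ_k N = 0.55×1794 = 987 N.

f ≈ 987 N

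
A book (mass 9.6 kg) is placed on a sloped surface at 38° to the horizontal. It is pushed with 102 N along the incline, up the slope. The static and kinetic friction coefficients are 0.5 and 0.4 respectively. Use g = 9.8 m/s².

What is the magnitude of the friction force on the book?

f ≈ 29.7 N (down the incline)

Perpendicular to the surface, N = m g cos θ = 9.6·9.8·cos 38° = 74.14 N.
Parallel to the incline, ΣF = 0 gives f = m g sin θ − P = 57.92 − 102 = -44.08 N (up-slope positive).
Maximum static friction available: μ_s N = 0.5 × 74.14 = 37.07 N.
Since |-44.08| > 37.07 N, static friction cannot hold it; the book slides up the incline and kinetic friction applies: f = μ_k N = 0.4 × 74.14 = 29.7 N.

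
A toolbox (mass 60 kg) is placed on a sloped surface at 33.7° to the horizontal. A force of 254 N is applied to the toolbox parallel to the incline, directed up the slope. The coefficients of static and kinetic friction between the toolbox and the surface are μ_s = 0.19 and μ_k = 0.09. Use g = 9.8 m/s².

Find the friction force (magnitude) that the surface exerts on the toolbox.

f ≈ 72.2 N (up the incline)

Normal force: N = m g cos θ = 60 × 9.8 × cos 33.7° = 489.2 N.
The friction needed for equilibrium is m g sin θ − P = 326.2 − 254 = 72.25 N, measured positive up-slope.
Maximum static friction available: μ_s N = 0.19 × 489.2 = 92.95 N.
Since |72.25| ≤ 92.95 N, static friction is sufficient; f equals the required value, not μ_s N.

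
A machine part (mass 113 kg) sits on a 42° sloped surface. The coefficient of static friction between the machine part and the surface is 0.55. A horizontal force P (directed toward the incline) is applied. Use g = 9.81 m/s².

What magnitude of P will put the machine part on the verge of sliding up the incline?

At impending motion up the slope, friction acts down-slope at its limit: f = μ_s N.
Perpendicular to the incline: N = m g cos θ + P sin θ.
Along the incline: P cos θ = m g sin θ + μ_s N = m g sin θ + μ_s (m g cos θ + P sin θ).
Solving, P (cos θ − μ_s sin θ) = m g (sin θ + μ_s cos θ), so P = 113×9.81×(sin 42° + 0.55 cos 42°)/(cos 42° − 0.55 sin 42°) = 1110×1.078/0.3751 = 3190 N.

P ≈ 3190 N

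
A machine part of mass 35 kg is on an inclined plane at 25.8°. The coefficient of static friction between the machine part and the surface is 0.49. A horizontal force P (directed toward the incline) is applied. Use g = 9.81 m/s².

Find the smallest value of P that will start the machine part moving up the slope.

P ≈ 438 N

At impending motion up the slope, friction acts down-slope at its limit: f = μ_s N.
Perpendicular to the incline: N = m g cos θ + P sin θ.
Along the incline: P cos θ = m g sin θ + μ_s N = m g sin θ + μ_s (m g cos θ + P sin θ).
Solving, P (cos θ − μ_s sin θ) = m g (sin θ + μ_s cos θ), so P = 35×9.81×(sin 25.8° + 0.49 cos 25.8°)/(cos 25.8° − 0.49 sin 25.8°) = 343×0.8764/0.6871 = 438 N.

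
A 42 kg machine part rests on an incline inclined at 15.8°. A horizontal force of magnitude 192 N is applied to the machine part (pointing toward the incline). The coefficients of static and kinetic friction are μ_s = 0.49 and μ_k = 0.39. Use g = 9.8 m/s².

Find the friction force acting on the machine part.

f ≈ 72.7 N (down the incline)

Normal direction: N = m g cos θ + P sin θ = 448.3 N.
Parallel to the incline: P cos θ − m g sin θ = 184.7 − 112.1 = 72.68 N; the friction needed to balance this is 72.68 N acting down the slope.
Maximum static friction: μ_s N = 0.49 × 448.3 = 219.7 N.
Since 72.68 N is within the 219.7 N limit, the machine part stays put and friction is exactly 72.7 N.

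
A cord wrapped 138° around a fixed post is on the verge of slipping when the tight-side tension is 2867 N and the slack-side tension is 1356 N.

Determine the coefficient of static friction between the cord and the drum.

μ ≈ 0.311

T₂/T₁ = e^{μβ} → μ = ln(T₂/T₁)/β.
β = 138° = 2.409 rad.
μ = ln(2867/1356)/2.409 = ln(2.114)/2.409 = 0.311.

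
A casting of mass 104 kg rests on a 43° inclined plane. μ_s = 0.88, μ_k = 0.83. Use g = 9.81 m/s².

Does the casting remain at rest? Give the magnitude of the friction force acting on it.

N = m g cos θ = 746 N.
Down-slope weight component: m g sin θ = 696 N.
μ_s N = 657 N.
696 > 657 N, so it slides; kinetic friction f = μ_k N = 0.83×746 = 619 N.

f ≈ 619 N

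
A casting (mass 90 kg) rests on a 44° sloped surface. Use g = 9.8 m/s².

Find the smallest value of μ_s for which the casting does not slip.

At the slip threshold m g sin θ = μ_s m g cos θ, so μ_s,min = tan θ.
μ_s,min = tan 44° = 0.966.

μ_s,min ≈ 0.966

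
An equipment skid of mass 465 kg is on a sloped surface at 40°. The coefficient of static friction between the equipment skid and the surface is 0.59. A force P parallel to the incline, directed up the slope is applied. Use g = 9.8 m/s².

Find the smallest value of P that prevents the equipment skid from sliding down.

The equipment skid tends to slide down (tan θ > μ_s), so at the point of impending slip friction acts up-slope at its limit: f = μ_s N.
P is parallel to the surface, so N = m g cos θ = 3490 N.
Along the incline: P + μ_s N = m g sin θ, so P = 2930 − 0.59×3490 = 870 N.

P_min ≈ 870 N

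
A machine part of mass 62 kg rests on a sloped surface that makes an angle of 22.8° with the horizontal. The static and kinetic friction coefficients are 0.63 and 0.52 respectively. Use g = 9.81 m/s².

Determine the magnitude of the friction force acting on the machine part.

f ≈ 236 N (up the incline)

The normal reaction is N = m g cos θ = 560.7 N.
Along the slope the weight component is m g sin θ = 235.7 N; friction must supply exactly this, acting up-slope.
The static-friction ceiling is μ_s N = 0.63 × 560.7 = 353.2 N.
Since |235.7| ≤ 353.2 N, static friction is sufficient; f equals the required value, not μ_s N.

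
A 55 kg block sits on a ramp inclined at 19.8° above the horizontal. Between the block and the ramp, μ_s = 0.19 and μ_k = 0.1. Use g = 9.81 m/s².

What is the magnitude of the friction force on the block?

Perpendicular to the surface, N = m g cos θ = 55·9.81·cos 19.8° = 507.7 N.
For equilibrium along the incline, friction must balance the weight component: f = m g sin θ = 182.8 N up the slope.
Static friction can supply at most μ_s N = 96.45 N.
|182.8| exceeds 96.45 N, so the block slips down-slope; friction is kinetic, f = μ_k N = 0.1×507.7 = 50.8 N.

f ≈ 50.8 N (up the incline)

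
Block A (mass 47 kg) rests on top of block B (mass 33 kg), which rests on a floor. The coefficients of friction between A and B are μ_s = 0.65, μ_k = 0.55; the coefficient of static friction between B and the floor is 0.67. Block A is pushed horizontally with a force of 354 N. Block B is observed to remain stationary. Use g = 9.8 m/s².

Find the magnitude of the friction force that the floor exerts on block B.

Between the blocks, N₁ = m_A g = 460.6 N.
So the A–B interface can sustain at most μ_s N₁ = 299.4 N of static friction.
Since P = 354 N > 299.4 N, A slides on B; the A–B friction is kinetic: f₁ = μ_k N₁ = 0.55×460.6 = 253 N.
B experiences an equal 253 N forward from A (third law). B is in equilibrium, so the floor supplies f₂ = 253 N of static friction (limit μ_s(m_A+m_B)g = 525.3 N, not exceeded).

f ≈ 253 N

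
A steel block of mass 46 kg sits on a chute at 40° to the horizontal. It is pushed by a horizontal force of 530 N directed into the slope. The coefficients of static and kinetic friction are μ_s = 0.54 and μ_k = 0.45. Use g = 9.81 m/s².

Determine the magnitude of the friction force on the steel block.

f ≈ 116 N (down the incline)

The horizontal push has a component P sin θ into the surface, so N = m g cos θ + P sin θ = 345.7 + 340.7 = 686.4 N.
Along the incline, the net driving force (taking up-slope positive) is P cos θ − m g sin θ = 406 − 290.1 = 115.9 N, so equilibrium requires friction f = -115.9 N (down-slope).
The limit of static friction is μ_s N = 370.6 N.
|f_req| = 115.9 ≤ 370.6 N → the steel block is in equilibrium; friction equals the required value.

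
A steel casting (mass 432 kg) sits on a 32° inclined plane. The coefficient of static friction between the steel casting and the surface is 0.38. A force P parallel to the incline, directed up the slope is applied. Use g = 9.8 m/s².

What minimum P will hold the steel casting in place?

The steel casting tends to slide down (tan θ > μ_s), so at the point of impending slip friction acts up-slope at its limit: f = μ_s N.
P is parallel to the surface, so N = m g cos θ = 3590 N.
Along the incline: P + μ_s N = m g sin θ, so P = 2240 − 0.38×3590 = 879 N.

P_min ≈ 879 N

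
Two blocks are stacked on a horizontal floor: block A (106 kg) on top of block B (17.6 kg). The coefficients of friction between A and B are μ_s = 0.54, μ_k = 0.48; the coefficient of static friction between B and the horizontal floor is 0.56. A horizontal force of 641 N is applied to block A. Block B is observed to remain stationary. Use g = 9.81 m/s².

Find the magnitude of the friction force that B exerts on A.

f ≈ 499 N

Normal force at the A–B interface: N₁ = m_A g = 1040 N.
So the A–B interface can sustain at most μ_s N₁ = 561.5 N of static friction.
Since P = 641 N > 561.5 N, A slides on B; the A–B friction is kinetic: f₁ = μ_k N₁ = 0.48×1040 = 499 N.
B experiences an equal 499 N forward from A (third law). B is in equilibrium, so the floor supplies f₂ = 499 N of static friction (limit μ_s(m_A+m_B)g = 679 N, not exceeded).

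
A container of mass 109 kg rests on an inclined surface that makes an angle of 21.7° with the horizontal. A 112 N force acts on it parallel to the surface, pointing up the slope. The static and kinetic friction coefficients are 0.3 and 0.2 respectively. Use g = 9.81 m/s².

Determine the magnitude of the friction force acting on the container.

f ≈ 283 N (up the incline)

The normal reaction is N = m g cos θ = 993.5 N.
For equilibrium along the incline the friction force must supply f = m g sin θ − P = 395.4 − 112 = 283.4 N (positive meaning up-slope).
The static-friction ceiling is μ_s N = 0.3 × 993.5 = 298.1 N.
Since |283.4| ≤ 298.1 N, static friction is sufficient; f equals the required value, not μ_s N.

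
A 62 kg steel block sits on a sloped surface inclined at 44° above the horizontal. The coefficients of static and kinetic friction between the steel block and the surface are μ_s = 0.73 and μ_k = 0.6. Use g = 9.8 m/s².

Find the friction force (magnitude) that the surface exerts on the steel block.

Normal force: N = m g cos θ = 62 × 9.8 × cos 44° = 437.1 N.
For equilibrium along the incline, friction must balance the weight component: f = m g sin θ = 422.1 N up the slope.
The static-friction ceiling is μ_s N = 0.73 × 437.1 = 319.1 N.
|422.1| exceeds 319.1 N, so the steel block slips down-slope; friction is kinetic, f = μ_k N = 0.6×437.1 = 262 N.

f ≈ 262 N (up the incline)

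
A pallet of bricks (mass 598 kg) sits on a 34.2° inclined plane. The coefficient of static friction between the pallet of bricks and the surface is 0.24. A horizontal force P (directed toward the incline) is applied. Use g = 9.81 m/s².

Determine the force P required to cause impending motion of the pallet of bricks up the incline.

P ≈ 6450 N

At impending motion up the slope, friction acts down-slope at its limit: f = μ_s N.
Perpendicular to the incline: N = m g cos θ + P sin θ.
Along the incline: P cos θ = m g sin θ + μ_s N = m g sin θ + μ_s (m g cos θ + P sin θ).
Solving, P (cos θ − μ_s sin θ) = m g (sin θ + μ_s cos θ), so P = 598×9.81×(sin 34.2° + 0.24 cos 34.2°)/(cos 34.2° − 0.24 sin 34.2°) = 5870×0.7606/0.6922 = 6450 N.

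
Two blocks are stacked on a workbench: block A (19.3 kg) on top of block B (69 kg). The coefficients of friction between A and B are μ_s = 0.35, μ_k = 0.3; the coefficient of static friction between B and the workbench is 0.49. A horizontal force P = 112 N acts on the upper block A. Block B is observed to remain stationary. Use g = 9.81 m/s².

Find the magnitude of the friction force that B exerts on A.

f ≈ 56.8 N

Normal force at the A–B interface: N₁ = m_A g = 189.3 N.
So the A–B interface can sustain at most μ_s N₁ = 66.27 N of static friction.
Since P = 112 N > 66.27 N, A slides on B; the A–B friction is kinetic: f₁ = μ_k N₁ = 0.3×189.3 = 56.8 N.
B experiences an equal 56.8 N forward from A (third law). B is in equilibrium, so the floor supplies f₂ = 56.8 N of static friction (limit μ_s(m_A+m_B)g = 424.4 N, not exceeded).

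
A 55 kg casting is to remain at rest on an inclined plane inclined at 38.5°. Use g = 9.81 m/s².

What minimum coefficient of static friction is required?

μ_s,min ≈ 0.795

At the slip threshold m g sin θ = μ_s m g cos θ, so μ_s,min = tan θ.
μ_s,min = tan 38.5° = 0.795.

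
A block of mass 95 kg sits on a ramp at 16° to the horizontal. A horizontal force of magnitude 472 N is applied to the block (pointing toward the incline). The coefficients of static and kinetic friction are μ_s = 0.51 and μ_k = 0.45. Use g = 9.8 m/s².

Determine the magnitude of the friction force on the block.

f ≈ 197 N (down the incline)

The horizontal push has a component P sin θ into the surface, so N = m g cos θ + P sin θ = 894.9 + 130.1 = 1025 N.
Parallel to the incline: P cos θ − m g sin θ = 453.7 − 256.6 = 197.1 N; the friction needed to balance this is 197.1 N acting down the slope.
The limit of static friction is μ_s N = 522.8 N.
|f_req| = 197.1 ≤ 522.8 N → the block is in equilibrium; friction equals the required value.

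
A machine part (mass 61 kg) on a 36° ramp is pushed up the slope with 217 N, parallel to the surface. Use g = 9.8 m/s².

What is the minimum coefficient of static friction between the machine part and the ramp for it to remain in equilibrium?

μ_s,min ≈ 0.278

N = m g cos θ = 483.6 N.
Friction must make up the shortfall along the incline: f = m g sin θ − P = 351.4 − 217 = 134.4 N.
At the threshold f = μ_s N, so μ_s,min = 134.4/483.6 = 0.278.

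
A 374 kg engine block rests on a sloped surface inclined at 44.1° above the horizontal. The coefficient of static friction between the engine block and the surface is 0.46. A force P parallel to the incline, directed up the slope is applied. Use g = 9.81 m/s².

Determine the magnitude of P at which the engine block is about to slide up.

P ≈ 3770 N

At impending motion up the slope, friction acts down-slope at its limit: f = μ_s N.
P is parallel to the surface, so N = m g cos θ = 2630 N.
Along the incline: P = m g sin θ + μ_s N = 2550 + 0.46×2630 = 3770 N.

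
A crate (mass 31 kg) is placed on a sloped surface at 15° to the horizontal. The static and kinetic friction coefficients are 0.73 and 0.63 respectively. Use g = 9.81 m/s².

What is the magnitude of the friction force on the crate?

f ≈ 78.7 N (up the incline)

Normal force: N = m g cos θ = 31 × 9.81 × cos 15° = 293.7 N.
Along the slope the weight component is m g sin θ = 78.71 N; friction must supply exactly this, acting up-slope.
Static friction can supply at most μ_s N = 214.4 N.
Since |78.71| ≤ 214.4 N, the crate remains in static equilibrium and friction takes exactly the required value.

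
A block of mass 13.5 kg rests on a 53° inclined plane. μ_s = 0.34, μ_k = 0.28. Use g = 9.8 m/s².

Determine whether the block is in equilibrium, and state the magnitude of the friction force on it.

f ≈ 22.3 N

N = m g cos θ = 79.6 N.
Down-slope weight component: m g sin θ = 106 N.
μ_s N = 27.1 N.
106 > 27.1 N, so it slides; kinetic friction f = μ_k N = 0.28×79.6 = 22.3 N.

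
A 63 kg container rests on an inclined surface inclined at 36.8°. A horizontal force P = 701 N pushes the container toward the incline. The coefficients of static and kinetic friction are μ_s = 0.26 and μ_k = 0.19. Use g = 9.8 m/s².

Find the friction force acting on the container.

f ≈ 191 N (down the incline)

Resolve perpendicular to the incline: N = m g cos θ + P sin θ = 63×9.8×cos 36.8° + 701×sin 36.8° = 914.3 N.
Parallel to the incline: P cos θ − m g sin θ = 561.3 − 369.8 = 191.5 N; the friction needed to balance this is 191.5 N acting down the slope.
The limit of static friction is μ_s N = 237.7 N.
Since 191.5 N is within the 237.7 N limit, the container stays put and friction is exactly 191 N.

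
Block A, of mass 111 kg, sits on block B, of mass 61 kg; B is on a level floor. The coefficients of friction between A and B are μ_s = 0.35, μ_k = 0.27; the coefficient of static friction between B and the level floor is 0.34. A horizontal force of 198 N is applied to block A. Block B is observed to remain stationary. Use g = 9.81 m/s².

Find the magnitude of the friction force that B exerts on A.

f ≈ 198 N

The normal force B exerts on A is simply A's weight, N₁ = 1089 N.
So the A–B interface can sustain at most μ_s N₁ = 381.1 N of static friction.
Since P = 198 N ≤ 381.1 N, A does not slip on B; friction on A equals P = 198 N.
By Newton's third law B feels 198 N forward from A. With B stationary, the floor's static friction on B balances it: f₂ = 198 N (well within μ_s(m_A+m_B)g = 573.7 N).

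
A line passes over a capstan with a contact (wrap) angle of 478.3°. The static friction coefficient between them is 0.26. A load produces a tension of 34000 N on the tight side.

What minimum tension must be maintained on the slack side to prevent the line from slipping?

Capstan equation at impending slip: T_tight/T_slack = e^{μβ}.
β = 478.3° = 8.348 rad; e^{μβ} = e^{0.26×8.348} = 8.762.
T_slack = T_tight / e^{μβ} = 34000 / 8.762 = 3880 N.

T_min ≈ 3880 N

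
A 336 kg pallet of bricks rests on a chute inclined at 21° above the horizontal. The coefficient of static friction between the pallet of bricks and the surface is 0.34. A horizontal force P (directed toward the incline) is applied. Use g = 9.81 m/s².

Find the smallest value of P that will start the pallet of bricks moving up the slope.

At impending motion up the slope, friction acts down-slope at its limit: f = μ_s N.
Perpendicular to the incline: N = m g cos θ + P sin θ.
Along the incline: P cos θ = m g sin θ + μ_s N = m g sin θ + μ_s (m g cos θ + P sin θ).
Solving, P (cos θ − μ_s sin θ) = m g (sin θ + μ_s cos θ), so P = 336×9.81×(sin 21° + 0.34 cos 21°)/(cos 21° − 0.34 sin 21°) = 3300×0.6758/0.8117 = 2740 N.

P ≈ 2740 N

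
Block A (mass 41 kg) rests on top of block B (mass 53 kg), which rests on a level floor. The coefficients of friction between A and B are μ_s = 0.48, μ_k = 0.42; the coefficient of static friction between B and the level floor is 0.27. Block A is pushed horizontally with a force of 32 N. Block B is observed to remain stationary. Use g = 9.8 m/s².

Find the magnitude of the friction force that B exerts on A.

f ≈ 32 N

Between the blocks, N₁ = m_A g = 401.8 N.
Maximum static friction on A from B: μ_s N₁ = 0.48×401.8 = 192.9 N.
Since P = 32 N ≤ 192.9 N, A does not slip on B; friction on A equals P = 32 N.
B experiences an equal 32 N forward from A (third law). B is in equilibrium, so the floor supplies f₂ = 32 N of static friction (limit μ_s(m_A+m_B)g = 248.7 N, not exceeded).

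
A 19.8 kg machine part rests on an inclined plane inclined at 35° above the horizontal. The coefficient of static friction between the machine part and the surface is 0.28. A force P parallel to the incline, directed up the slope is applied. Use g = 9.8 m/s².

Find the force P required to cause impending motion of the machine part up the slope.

At impending motion up the slope, friction acts down-slope at its limit: f = μ_s N.
P is parallel to the surface, so N = m g cos θ = 159 N.
Along the incline: P = m g sin θ + μ_s N = 111 + 0.28×159 = 156 N.

P ≈ 156 N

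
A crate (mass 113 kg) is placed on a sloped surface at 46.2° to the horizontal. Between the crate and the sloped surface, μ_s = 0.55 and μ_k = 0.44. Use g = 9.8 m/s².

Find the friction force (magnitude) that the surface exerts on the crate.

f ≈ 337 N (up the incline)

Perpendicular to the surface, N = m g cos θ = 113·9.8·cos 46.2° = 766.5 N.
Along the slope the weight component is m g sin θ = 799.3 N; friction must supply exactly this, acting up-slope.
Static friction can supply at most μ_s N = 421.6 N.
Since |799.3| > 421.6 N, static friction cannot hold it; the crate slides down the incline and kinetic friction applies: f = μ_k N = 0.44 × 766.5 = 337 N.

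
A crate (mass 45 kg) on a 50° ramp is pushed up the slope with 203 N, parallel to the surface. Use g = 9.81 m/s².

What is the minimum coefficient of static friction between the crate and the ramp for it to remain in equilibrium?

N = m g cos θ = 283.8 N.
Friction must make up the shortfall along the incline: f = m g sin θ − P = 338.2 − 203 = 135.2 N.
At the threshold f = μ_s N, so μ_s,min = 135.2/283.8 = 0.476.

μ_s,min ≈ 0.476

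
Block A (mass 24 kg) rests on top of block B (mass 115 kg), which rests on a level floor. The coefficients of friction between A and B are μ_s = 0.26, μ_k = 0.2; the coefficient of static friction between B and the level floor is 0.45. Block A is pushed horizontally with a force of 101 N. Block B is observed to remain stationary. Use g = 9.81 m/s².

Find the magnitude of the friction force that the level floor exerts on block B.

f ≈ 47.1 N

Between the blocks, N₁ = m_A g = 235.4 N.
So the A–B interface can sustain at most μ_s N₁ = 61.21 N of static friction.
Since P = 101 N > 61.21 N, A slides on B; the A–B friction is kinetic: f₁ = μ_k N₁ = 0.2×235.4 = 47.1 N.
B experiences an equal 47.1 N forward from A (third law). B is in equilibrium, so the floor supplies f₂ = 47.1 N of static friction (limit μ_s(m_A+m_B)g = 613.6 N, not exceeded).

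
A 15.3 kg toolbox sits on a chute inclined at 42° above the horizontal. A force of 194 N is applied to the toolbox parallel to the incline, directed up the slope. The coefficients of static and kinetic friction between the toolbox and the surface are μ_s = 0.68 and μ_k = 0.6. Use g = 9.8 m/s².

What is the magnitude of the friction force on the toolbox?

f ≈ 66.9 N (down the incline)

The normal reaction is N = m g cos θ = 111.4 N.
Parallel to the incline, ΣF = 0 gives f = m g sin θ − P = 100.3 − 194 = -93.67 N (up-slope positive).
Static friction can supply at most μ_s N = 75.77 N.
Since |-93.67| > 75.77 N, static friction cannot hold it; the toolbox slides up the incline and kinetic friction applies: f = μ_k N = 0.6 × 111.4 = 66.9 N.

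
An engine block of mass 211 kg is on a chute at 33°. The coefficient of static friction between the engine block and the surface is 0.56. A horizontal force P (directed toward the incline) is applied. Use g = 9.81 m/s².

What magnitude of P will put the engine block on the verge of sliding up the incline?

P ≈ 3930 N

At impending motion up the slope, friction acts down-slope at its limit: f = μ_s N.
Perpendicular to the incline: N = m g cos θ + P sin θ.
Along the incline: P cos θ = m g sin θ + μ_s N = m g sin θ + μ_s (m g cos θ + P sin θ).
Solving, P (cos θ − μ_s sin θ) = m g (sin θ + μ_s cos θ), so P = 211×9.81×(sin 33° + 0.56 cos 33°)/(cos 33° − 0.56 sin 33°) = 2070×1.014/0.5337 = 3930 N.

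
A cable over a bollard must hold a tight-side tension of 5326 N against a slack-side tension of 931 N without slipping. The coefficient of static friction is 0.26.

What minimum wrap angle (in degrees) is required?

T₂/T₁ = e^{μβ} → β = ln(T₂/T₁)/μ.
β = ln(5326/931)/0.26 = 1.744/0.26 = 6.708 rad.
In degrees: β = 6.708 × 180/π = 384°.

β_min ≈ 384°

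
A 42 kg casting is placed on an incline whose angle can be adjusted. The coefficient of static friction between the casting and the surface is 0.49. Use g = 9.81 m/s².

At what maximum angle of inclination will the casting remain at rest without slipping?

At the slip threshold, m g sin θ = μ_s · m g cos θ, so tan θ = μ_s.
θ_max = arctan(0.49) = 26.1°.

θ_max ≈ 26.1°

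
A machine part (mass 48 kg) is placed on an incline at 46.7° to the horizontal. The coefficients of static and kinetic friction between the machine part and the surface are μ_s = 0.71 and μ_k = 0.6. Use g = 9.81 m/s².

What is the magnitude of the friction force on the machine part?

Normal force: N = m g cos θ = 48 × 9.81 × cos 46.7° = 322.9 N.
Along the slope the weight component is m g sin θ = 342.7 N; friction must supply exactly this, acting up-slope.
The static-friction ceiling is μ_s N = 0.71 × 322.9 = 229.3 N.
|342.7| exceeds 229.3 N, so the machine part slips down-slope; friction is kinetic, f = μ_k N = 0.6×322.9 = 194 N.

f ≈ 194 N (up the incline)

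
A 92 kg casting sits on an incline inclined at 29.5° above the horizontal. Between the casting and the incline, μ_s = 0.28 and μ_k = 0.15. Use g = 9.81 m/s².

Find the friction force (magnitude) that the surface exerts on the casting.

Perpendicular to the surface, N = m g cos θ = 92·9.81·cos 29.5° = 785.5 N.
Along the slope the weight component is m g sin θ = 444.4 N; friction must supply exactly this, acting up-slope.
The static-friction ceiling is μ_s N = 0.28 × 785.5 = 219.9 N.
Since |444.4| > 219.9 N, static friction cannot hold it; the casting slides down the incline and kinetic friction applies: f = μ_k N = 0.15 × 785.5 = 118 N.

f ≈ 118 N (up the incline)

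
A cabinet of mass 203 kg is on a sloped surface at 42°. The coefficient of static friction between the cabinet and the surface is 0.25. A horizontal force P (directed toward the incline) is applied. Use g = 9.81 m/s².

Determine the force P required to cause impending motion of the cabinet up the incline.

P ≈ 2960 N

At impending motion up the slope, friction acts down-slope at its limit: f = μ_s N.
Perpendicular to the incline: N = m g cos θ + P sin θ.
Along the incline: P cos θ = m g sin θ + μ_s N = m g sin θ + μ_s (m g cos θ + P sin θ).
Solving, P (cos θ − μ_s sin θ) = m g (sin θ + μ_s cos θ), so P = 203×9.81×(sin 42° + 0.25 cos 42°)/(cos 42° − 0.25 sin 42°) = 1990×0.8549/0.5759 = 2960 N.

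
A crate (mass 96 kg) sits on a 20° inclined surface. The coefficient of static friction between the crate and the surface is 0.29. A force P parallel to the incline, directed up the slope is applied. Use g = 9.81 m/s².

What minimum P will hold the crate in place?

P_min ≈ 65.5 N

The crate tends to slide down (tan θ > μ_s), so at the point of impending slip friction acts up-slope at its limit: f = μ_s N.
P is parallel to the surface, so N = m g cos θ = 885 N.
Along the incline: P + μ_s N = m g sin θ, so P = 322 − 0.29×885 = 65.5 N.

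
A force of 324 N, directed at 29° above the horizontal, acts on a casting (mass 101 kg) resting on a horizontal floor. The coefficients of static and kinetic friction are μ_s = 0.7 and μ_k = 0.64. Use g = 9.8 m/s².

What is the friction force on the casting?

f ≈ 283 N

N = m g − P sin α = 989.8 − 324×sin 29° = 832.7 N.
The horizontal driving force is P cos α = 283.4 N, so equilibrium needs friction f = 283.4 N.
μ_s N = 0.7 × 832.7 = 582.9 N.
283.4 ≤ 582.9 N → static; friction equals the required 283 N.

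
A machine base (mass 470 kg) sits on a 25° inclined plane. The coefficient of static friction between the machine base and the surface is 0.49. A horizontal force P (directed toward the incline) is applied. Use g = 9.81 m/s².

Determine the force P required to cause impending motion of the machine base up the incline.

P ≈ 5720 N

At impending motion up the slope, friction acts down-slope at its limit: f = μ_s N.
Perpendicular to the incline: N = m g cos θ + P sin θ.
Along the incline: P cos θ = m g sin θ + μ_s N = m g sin θ + μ_s (m g cos θ + P sin θ).
Solving, P (cos θ − μ_s sin θ) = m g (sin θ + μ_s cos θ), so P = 470×9.81×(sin 25° + 0.49 cos 25°)/(cos 25° − 0.49 sin 25°) = 4610×0.8667/0.6992 = 5720 N.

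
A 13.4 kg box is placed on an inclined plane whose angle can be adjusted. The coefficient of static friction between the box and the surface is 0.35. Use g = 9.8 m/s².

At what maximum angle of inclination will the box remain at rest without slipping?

θ_max ≈ 19.3°

At the slip threshold, m g sin θ = μ_s · m g cos θ, so tan θ = μ_s.
θ_max = arctan(0.35) = 19.3°.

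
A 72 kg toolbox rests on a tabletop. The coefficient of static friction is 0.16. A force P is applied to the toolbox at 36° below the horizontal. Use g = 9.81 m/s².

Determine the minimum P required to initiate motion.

P ≈ 158 N

N = m g + P sin α (the push presses the toolbox into the tabletop).
At impending slip, P cos α = μ_s N = μ_s (m g + P sin α).
Solving: P (cos α − μ_s sin α) = μ_s m g → P = 0.16×706/(cos 36° − 0.16 sin 36°) = 113/0.715 = 158 N.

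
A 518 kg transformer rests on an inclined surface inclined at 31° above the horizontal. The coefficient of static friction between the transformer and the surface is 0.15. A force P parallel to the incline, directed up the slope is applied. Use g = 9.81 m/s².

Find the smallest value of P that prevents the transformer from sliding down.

P_min ≈ 1960 N

The transformer tends to slide down (tan θ > μ_s), so at the point of impending slip friction acts up-slope at its limit: f = μ_s N.
P is parallel to the surface, so N = m g cos θ = 4360 N.
Along the incline: P + μ_s N = m g sin θ, so P = 2620 − 0.15×4360 = 1960 N.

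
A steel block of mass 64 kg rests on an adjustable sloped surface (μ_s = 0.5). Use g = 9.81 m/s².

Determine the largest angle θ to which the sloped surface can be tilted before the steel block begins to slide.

θ_max ≈ 26.6°

At the slip threshold, m g sin θ = μ_s · m g cos θ, so tan θ = μ_s.
θ_max = arctan(0.5) = 26.6°.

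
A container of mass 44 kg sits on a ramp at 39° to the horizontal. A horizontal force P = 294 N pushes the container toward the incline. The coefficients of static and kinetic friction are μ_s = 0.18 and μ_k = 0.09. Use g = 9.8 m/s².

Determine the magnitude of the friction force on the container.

f ≈ 42.9 N (up the incline)

The horizontal push has a component P sin θ into the surface, so N = m g cos θ + P sin θ = 335.1 + 185 = 520.1 N.
Parallel to the incline: P cos θ − m g sin θ = 228.5 − 271.4 = -42.88 N; the friction needed to balance this is 42.88 N acting up the slope.
Maximum static friction: μ_s N = 0.18 × 520.1 = 93.62 N.
Since 42.88 N is within the 93.62 N limit, the container stays put and friction is exactly 42.9 N.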